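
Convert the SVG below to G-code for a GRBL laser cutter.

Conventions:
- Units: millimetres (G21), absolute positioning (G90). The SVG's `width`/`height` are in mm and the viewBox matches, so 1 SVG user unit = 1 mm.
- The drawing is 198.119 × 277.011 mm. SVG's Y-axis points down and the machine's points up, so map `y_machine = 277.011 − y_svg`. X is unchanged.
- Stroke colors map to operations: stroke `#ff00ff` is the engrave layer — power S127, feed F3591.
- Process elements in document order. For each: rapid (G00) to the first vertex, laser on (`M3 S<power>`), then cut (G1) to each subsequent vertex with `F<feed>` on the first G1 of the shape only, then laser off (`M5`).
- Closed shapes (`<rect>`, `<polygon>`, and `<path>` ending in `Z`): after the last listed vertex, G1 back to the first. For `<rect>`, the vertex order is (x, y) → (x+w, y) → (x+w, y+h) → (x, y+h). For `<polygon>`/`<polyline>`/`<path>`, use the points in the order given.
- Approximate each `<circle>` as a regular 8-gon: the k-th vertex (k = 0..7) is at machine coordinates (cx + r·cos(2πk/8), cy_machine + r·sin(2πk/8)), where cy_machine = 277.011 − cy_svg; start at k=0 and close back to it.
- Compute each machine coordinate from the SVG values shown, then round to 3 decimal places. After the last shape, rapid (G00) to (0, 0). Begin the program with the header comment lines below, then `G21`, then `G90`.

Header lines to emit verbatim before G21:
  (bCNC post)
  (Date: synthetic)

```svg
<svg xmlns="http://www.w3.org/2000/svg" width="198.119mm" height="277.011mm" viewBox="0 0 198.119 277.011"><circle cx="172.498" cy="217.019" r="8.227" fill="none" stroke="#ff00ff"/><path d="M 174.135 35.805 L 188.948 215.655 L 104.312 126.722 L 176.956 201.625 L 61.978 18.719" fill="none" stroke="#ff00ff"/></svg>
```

(bCNC post)
(Date: synthetic)
G21
G90
G00 X180.725 Y59.992
M3 S127
G1 X178.315 Y65.809 F3591
G1 X172.498 Y68.219
G1 X166.681 Y65.809
G1 X164.271 Y59.992
G1 X166.681 Y54.175
G1 X172.498 Y51.765
G1 X178.315 Y54.175
G1 X180.725 Y59.992
M5
G00 X174.135 Y241.206
M3 S127
G1 X188.948 Y61.356 F3591
G1 X104.312 Y150.289
G1 X176.956 Y75.386
G1 X61.978 Y258.292
M5
G00 X0.000 Y0.000

Since the viewBox matches the mm dimensions, user units are millimetres directly. The only transform is the Y-flip y_m = 277.011 − y_svg.

Shape 1 is a circle drawn with `<circle>`. Its stroke #ff00ff means engrave at S127, F3591. After flipping Y the toolpath is (180.725,59.992) → (178.315,65.809) → (172.498,68.219) → (166.681,65.809) → (164.271,59.992) → (166.681,54.175) → (172.498,51.765) → (178.315,54.175) → (180.725,59.992), returning to the start.

Shape 2 is a open polyline drawn with `<path>`. Its stroke #ff00ff means engrave at S127, F3591. After flipping Y the toolpath is (174.135,241.206) → (188.948,61.356) → (104.312,150.289) → (176.956,75.386) → (61.978,258.292).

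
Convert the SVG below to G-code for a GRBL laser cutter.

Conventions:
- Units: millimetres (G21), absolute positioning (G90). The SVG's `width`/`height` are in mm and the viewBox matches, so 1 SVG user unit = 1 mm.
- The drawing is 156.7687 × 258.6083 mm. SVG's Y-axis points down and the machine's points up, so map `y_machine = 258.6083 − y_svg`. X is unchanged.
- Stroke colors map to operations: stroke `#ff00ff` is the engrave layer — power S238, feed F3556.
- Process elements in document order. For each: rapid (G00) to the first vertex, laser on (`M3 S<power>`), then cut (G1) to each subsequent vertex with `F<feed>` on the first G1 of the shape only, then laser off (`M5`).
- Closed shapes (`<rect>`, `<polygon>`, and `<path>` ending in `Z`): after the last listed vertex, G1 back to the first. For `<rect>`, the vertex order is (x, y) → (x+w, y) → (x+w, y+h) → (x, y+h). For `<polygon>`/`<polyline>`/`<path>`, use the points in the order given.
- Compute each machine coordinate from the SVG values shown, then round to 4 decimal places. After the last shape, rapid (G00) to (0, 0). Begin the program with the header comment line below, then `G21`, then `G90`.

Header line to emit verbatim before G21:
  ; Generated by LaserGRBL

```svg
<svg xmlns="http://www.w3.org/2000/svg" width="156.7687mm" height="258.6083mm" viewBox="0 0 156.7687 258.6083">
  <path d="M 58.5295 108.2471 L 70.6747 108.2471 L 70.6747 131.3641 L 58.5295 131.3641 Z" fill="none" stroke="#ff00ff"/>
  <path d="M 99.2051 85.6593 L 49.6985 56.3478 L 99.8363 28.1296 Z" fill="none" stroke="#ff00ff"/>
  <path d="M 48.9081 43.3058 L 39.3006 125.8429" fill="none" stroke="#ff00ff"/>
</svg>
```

; Generated by LaserGRBL
G21
G90
G00 X58.5295 Y150.3612
M3 S238
G1 X70.6747 Y150.3612 F3556
G1 X70.6747 Y127.2442
G1 X58.5295 Y127.2442
G1 X58.5295 Y150.3612
M5
G00 X99.2051 Y172.9490
M3 S238
G1 X49.6985 Y202.2605 F3556
G1 X99.8363 Y230.4787
G1 X99.2051 Y172.9490
M5
G00 X48.9081 Y215.3025
M3 S238
G1 X39.3006 Y132.7654 F3556
M5
G00 X0.0000 Y0.0000

viewBox `0 0 156.7687 258.6083` with mm width/height → 1 unit = 1 mm. Flip: y_m = 258.6083 − y_svg.

**Shape 1** — `<path>` rectangle, stroke `#ff00ff` → engrave (S238, F3556). Machine vertices: (58.5295,150.3612) → (70.6747,150.3612) → (70.6747,127.2442) → (58.5295,127.2442) → (58.5295,150.3612). Closed: final G1 returns to the first vertex.

**Shape 2** — `<path>` regular polygon, stroke `#ff00ff` → engrave (S238, F3556). Machine vertices: (99.2051,172.9490) → (49.6985,202.2605) → (99.8363,230.4787) → (99.2051,172.9490). Closed: final G1 returns to the first vertex.

**Shape 3** — `<path>` line segment, stroke `#ff00ff` → engrave (S238, F3556). Machine vertices: (48.9081,215.3025) → (39.3006,132.7654). Open path.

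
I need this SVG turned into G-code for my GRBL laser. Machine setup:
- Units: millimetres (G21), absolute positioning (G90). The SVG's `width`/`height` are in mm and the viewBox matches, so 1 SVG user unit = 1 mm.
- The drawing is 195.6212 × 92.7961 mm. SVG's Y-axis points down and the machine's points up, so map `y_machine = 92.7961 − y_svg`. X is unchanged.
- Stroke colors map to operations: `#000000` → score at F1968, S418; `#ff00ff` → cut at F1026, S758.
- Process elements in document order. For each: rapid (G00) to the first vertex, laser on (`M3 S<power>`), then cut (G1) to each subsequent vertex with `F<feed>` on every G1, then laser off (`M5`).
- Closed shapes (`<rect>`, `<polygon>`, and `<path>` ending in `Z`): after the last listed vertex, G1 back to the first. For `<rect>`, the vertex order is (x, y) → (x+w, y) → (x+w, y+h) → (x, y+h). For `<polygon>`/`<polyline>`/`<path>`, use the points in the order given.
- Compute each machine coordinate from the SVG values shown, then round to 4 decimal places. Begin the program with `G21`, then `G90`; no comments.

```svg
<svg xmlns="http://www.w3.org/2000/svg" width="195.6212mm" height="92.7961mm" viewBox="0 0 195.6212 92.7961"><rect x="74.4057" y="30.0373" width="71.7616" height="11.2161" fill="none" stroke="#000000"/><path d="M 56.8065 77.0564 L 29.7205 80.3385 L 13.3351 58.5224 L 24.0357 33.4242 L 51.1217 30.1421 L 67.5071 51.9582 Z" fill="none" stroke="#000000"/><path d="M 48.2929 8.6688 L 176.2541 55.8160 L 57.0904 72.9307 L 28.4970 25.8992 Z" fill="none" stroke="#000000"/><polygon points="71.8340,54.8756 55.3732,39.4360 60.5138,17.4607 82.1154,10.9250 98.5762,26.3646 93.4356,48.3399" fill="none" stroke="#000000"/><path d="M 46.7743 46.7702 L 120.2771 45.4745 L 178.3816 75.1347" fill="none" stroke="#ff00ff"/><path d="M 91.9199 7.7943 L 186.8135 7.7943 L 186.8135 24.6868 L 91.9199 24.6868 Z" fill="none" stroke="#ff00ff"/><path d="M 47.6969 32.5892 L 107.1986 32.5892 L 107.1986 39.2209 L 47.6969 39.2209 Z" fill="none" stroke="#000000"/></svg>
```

1 u = 1 mm; y_m = 92.7961 − y.

[1] `<rect>` rectangle, #000000→score S418 F1968: (74.4057,62.7588) → (146.1673,62.7588) → (146.1673,51.5427) → (74.4057,51.5427) → (74.4057,62.7588) (closed)

[2] `<path>` regular polygon, #000000→score S418 F1968: (56.8065,15.7397) → (29.7205,12.4576) → (13.3351,34.2737) → (24.0357,59.3719) → (51.1217,62.6540) → (67.5071,40.8379) → (56.8065,15.7397) (closed)

[3] `<path>` closed polygon, #000000→score S418 F1968: (48.2929,84.1273) → (176.2541,36.9801) → (57.0904,19.8654) → (28.4970,66.8969) → (48.2929,84.1273) (closed)

[4] `<polygon>` regular polygon, #000000→score S418 F1968: (71.8340,37.9205) → (55.3732,53.3601) → (60.5138,75.3354) → (82.1154,81.8711) → (98.5762,66.4315) → (93.4356,44.4562) → (71.8340,37.9205) (closed)

[5] `<path>` open polyline, #ff00ff→cut S758 F1026: (46.7743,46.0259) → (120.2771,47.3216) → (178.3816,17.6614)

[6] `<path>` rectangle, #ff00ff→cut S758 F1026: (91.9199,85.0018) → (186.8135,85.0018) → (186.8135,68.1093) → (91.9199,68.1093) → (91.9199,85.0018) (closed)

[7] `<path>` rectangle, #000000→score S418 F1968: (47.6969,60.2069) → (107.1986,60.2069) → (107.1986,53.5752) → (47.6969,53.5752) → (47.6969,60.2069) (closed)

G21
G90
G00 X74.4057 Y62.7588
M3 S418
G1 X146.1673 Y62.7588 F1968
G1 X146.1673 Y51.5427 F1968
G1 X74.4057 Y51.5427 F1968
G1 X74.4057 Y62.7588 F1968
M5
G00 X56.8065 Y15.7397
M3 S418
G1 X29.7205 Y12.4576 F1968
G1 X13.3351 Y34.2737 F1968
G1 X24.0357 Y59.3719 F1968
G1 X51.1217 Y62.6540 F1968
G1 X67.5071 Y40.8379 F1968
G1 X56.8065 Y15.7397 F1968
M5
G00 X48.2929 Y84.1273
M3 S418
G1 X176.2541 Y36.9801 F1968
G1 X57.0904 Y19.8654 F1968
G1 X28.4970 Y66.8969 F1968
G1 X48.2929 Y84.1273 F1968
M5
G00 X71.8340 Y37.9205
M3 S418
G1 X55.3732 Y53.3601 F1968
G1 X60.5138 Y75.3354 F1968
G1 X82.1154 Y81.8711 F1968
G1 X98.5762 Y66.4315 F1968
G1 X93.4356 Y44.4562 F1968
G1 X71.8340 Y37.9205 F1968
M5
G00 X46.7743 Y46.0259
M3 S758
G1 X120.2771 Y47.3216 F1026
G1 X178.3816 Y17.6614 F1026
M5
G00 X91.9199 Y85.0018
M3 S758
G1 X186.8135 Y85.0018 F1026
G1 X186.8135 Y68.1093 F1026
G1 X91.9199 Y68.1093 F1026
G1 X91.9199 Y85.0018 F1026
M5
G00 X47.6969 Y60.2069
M3 S418
G1 X107.1986 Y60.2069 F1968
G1 X107.1986 Y53.5752 F1968
G1 X47.6969 Y53.5752 F1968
G1 X47.6969 Y60.2069 F1968
M5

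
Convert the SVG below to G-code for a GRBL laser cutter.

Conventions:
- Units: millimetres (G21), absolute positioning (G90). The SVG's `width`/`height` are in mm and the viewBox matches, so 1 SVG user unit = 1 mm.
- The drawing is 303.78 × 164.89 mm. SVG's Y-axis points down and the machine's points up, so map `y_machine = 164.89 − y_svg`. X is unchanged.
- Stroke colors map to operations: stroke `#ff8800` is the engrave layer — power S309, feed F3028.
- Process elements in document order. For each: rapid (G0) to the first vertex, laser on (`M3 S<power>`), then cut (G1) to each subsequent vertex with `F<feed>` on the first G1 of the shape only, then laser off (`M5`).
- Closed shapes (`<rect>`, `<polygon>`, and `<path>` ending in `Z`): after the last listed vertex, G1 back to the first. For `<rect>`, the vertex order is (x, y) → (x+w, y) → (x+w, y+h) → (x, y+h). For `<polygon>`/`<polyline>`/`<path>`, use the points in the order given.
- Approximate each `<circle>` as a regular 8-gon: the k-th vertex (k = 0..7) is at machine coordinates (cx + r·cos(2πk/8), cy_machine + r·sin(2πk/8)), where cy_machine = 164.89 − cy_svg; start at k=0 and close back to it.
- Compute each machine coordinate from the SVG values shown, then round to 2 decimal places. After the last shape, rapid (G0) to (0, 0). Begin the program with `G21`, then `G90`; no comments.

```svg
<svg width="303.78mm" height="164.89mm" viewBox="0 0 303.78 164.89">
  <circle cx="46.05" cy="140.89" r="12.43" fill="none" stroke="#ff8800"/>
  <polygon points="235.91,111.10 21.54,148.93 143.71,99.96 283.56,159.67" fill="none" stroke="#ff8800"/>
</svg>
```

G21
G90
G0 X58.48 Y24.00
M3 S309
G1 X54.84 Y32.79 F3028
G1 X46.05 Y36.43
G1 X37.26 Y32.79
G1 X33.62 Y24.00
G1 X37.26 Y15.21
G1 X46.05 Y11.57
G1 X54.84 Y15.21
G1 X58.48 Y24.00
M5
G0 X235.91 Y53.79
M3 S309
G1 X21.54 Y15.96 F3028
G1 X143.71 Y64.93
G1 X283.56 Y5.22
G1 X235.91 Y53.79
M5
G0 X0.00 Y0.00

viewBox `0 0 303.78 164.89` with mm width/height → 1 unit = 1 mm. Flip: y_m = 164.89 − y_svg.

**Shape 1** — `<circle>` circle, stroke `#ff8800` → engrave (S309, F3028). Machine vertices: (58.48,24.00) → (54.84,32.79) → (46.05,36.43) → (37.26,32.79) → (33.62,24.00) → (37.26,15.21) → (46.05,11.57) → (54.84,15.21) → (58.48,24.00). Closed: final G1 returns to the first vertex.

**Shape 2** — `<polygon>` closed polygon, stroke `#ff8800` → engrave (S309, F3028). Machine vertices: (235.91,53.79) → (21.54,15.96) → (143.71,64.93) → (283.56,5.22) → (235.91,53.79). Closed: final G1 returns to the first vertex.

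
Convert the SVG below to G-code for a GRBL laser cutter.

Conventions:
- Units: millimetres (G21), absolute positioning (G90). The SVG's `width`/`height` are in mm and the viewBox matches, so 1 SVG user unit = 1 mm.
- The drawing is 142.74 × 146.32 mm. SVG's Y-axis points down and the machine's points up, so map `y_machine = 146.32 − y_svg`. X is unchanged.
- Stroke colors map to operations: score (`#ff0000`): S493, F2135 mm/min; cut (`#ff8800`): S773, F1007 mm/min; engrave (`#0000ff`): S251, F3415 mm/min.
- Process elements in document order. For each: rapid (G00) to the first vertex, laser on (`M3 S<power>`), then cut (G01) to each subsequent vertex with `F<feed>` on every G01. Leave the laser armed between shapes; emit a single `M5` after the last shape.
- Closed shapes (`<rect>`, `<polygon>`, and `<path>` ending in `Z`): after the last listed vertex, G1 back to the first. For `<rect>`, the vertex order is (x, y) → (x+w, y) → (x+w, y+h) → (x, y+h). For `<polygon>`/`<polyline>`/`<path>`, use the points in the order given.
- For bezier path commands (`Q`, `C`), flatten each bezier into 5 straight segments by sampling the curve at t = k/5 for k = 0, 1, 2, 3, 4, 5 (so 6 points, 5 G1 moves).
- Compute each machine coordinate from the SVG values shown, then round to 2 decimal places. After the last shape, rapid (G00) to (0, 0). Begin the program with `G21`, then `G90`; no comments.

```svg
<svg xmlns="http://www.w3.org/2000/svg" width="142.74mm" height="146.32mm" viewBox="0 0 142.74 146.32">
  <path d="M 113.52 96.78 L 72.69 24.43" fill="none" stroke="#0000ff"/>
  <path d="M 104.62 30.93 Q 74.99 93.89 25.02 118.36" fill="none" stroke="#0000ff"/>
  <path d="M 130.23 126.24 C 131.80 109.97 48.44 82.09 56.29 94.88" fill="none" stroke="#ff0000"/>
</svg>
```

G21
G90
G00 X113.52 Y49.54
M3 S251
G01 X72.69 Y121.89 F3415
G00 X104.62 Y115.39
M3 S251
G01 X91.95 Y91.75 F3415
G01 X77.66 Y71.18 F3415
G01 X61.74 Y53.69 F3415
G01 X44.19 Y39.29 F3415
G01 X25.02 Y27.96 F3415
G00 X130.23 Y20.08
M3 S493
G01 X122.39 Y30.82 F2135
G01 X102.62 Y41.83 F2135
G01 X79.38 Y50.61 F2135
G01 X61.12 Y54.65 F2135
G01 X56.29 Y51.44 F2135
M5
G00 X0.00 Y0.00

1 u = 1 mm; y_m = 146.32 − y.

[1] `<path>` line segment, #0000ff→engrave S251 F3415: (113.52,49.54) → (72.69,121.89)

[2] `<path>` quadratic bezier, #0000ff→engrave S251 F3415: (104.62,115.39) → (91.95,91.75) → (77.66,71.18) → (61.74,53.69) → (44.19,39.29) → (25.02,27.96)

[3] `<path>` cubic bezier, #ff0000→score S493 F2135: (130.23,20.08) → (122.39,30.82) → (102.62,41.83) → (79.38,50.61) → (61.12,54.65) → (56.29,51.44)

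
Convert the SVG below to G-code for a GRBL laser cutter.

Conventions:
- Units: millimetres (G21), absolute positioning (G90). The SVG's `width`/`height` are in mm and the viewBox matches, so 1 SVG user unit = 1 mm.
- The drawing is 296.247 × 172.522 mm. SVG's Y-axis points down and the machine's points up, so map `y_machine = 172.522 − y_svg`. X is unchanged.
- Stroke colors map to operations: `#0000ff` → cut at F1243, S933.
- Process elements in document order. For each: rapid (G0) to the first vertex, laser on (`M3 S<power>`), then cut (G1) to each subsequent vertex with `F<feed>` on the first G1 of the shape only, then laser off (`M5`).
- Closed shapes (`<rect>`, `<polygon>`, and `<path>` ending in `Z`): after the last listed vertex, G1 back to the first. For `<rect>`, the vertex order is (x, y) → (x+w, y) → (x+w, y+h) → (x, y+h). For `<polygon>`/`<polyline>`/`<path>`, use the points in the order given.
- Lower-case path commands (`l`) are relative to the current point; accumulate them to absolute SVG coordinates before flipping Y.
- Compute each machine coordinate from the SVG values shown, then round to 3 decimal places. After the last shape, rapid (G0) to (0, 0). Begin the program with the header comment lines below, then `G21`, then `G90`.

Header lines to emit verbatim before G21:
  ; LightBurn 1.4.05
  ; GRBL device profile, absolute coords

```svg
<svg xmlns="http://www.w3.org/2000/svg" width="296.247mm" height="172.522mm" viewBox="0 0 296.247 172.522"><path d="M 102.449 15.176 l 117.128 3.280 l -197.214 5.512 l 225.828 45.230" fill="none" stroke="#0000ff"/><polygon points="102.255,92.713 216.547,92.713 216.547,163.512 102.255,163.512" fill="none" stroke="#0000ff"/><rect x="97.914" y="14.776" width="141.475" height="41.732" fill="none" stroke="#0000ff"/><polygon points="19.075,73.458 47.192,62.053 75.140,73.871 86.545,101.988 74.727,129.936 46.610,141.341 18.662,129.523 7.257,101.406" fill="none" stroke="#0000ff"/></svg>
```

; LightBurn 1.4.05
; GRBL device profile, absolute coords
G21
G90
G0 X102.449 Y157.346
M3 S933
G1 X219.577 Y154.066 F1243
G1 X22.363 Y148.554
G1 X248.191 Y103.324
M5
G0 X102.255 Y79.809
M3 S933
G1 X216.547 Y79.809 F1243
G1 X216.547 Y9.010
G1 X102.255 Y9.010
G1 X102.255 Y79.809
M5
G0 X97.914 Y157.746
M3 S933
G1 X239.389 Y157.746 F1243
G1 X239.389 Y116.014
G1 X97.914 Y116.014
G1 X97.914 Y157.746
M5
G0 X19.075 Y99.064
M3 S933
G1 X47.192 Y110.469 F1243
G1 X75.140 Y98.651
G1 X86.545 Y70.534
G1 X74.727 Y42.586
G1 X46.610 Y31.181
G1 X18.662 Y42.999
G1 X7.257 Y71.116
G1 X19.075 Y99.064
M5
G0 X0.000 Y0.000

viewBox `0 0 296.247 172.522` with mm width/height → 1 unit = 1 mm. Flip: y_m = 172.522 − y_svg.

**Shape 1** — `<path>` open polyline, stroke `#0000ff` → cut (S933, F1243). Machine vertices: (102.449,157.346) → (219.577,154.066) → (22.363,148.554) → (248.191,103.324). Open path.

**Shape 2** — `<polygon>` rectangle, stroke `#0000ff` → cut (S933, F1243). Machine vertices: (102.255,79.809) → (216.547,79.809) → (216.547,9.010) → (102.255,9.010) → (102.255,79.809). Closed: final G1 returns to the first vertex.

**Shape 3** — `<rect>` rectangle, stroke `#0000ff` → cut (S933, F1243). Machine vertices: (97.914,157.746) → (239.389,157.746) → (239.389,116.014) → (97.914,116.014) → (97.914,157.746). Closed: final G1 returns to the first vertex.

**Shape 4** — `<polygon>` regular polygon, stroke `#0000ff` → cut (S933, F1243). Machine vertices: (19.075,99.064) → (47.192,110.469) → (75.140,98.651) → (86.545,70.534) → (74.727,42.586) → (46.610,31.181) → (18.662,42.999) → (7.257,71.116) → (19.075,99.064). Closed: final G1 returns to the first vertex.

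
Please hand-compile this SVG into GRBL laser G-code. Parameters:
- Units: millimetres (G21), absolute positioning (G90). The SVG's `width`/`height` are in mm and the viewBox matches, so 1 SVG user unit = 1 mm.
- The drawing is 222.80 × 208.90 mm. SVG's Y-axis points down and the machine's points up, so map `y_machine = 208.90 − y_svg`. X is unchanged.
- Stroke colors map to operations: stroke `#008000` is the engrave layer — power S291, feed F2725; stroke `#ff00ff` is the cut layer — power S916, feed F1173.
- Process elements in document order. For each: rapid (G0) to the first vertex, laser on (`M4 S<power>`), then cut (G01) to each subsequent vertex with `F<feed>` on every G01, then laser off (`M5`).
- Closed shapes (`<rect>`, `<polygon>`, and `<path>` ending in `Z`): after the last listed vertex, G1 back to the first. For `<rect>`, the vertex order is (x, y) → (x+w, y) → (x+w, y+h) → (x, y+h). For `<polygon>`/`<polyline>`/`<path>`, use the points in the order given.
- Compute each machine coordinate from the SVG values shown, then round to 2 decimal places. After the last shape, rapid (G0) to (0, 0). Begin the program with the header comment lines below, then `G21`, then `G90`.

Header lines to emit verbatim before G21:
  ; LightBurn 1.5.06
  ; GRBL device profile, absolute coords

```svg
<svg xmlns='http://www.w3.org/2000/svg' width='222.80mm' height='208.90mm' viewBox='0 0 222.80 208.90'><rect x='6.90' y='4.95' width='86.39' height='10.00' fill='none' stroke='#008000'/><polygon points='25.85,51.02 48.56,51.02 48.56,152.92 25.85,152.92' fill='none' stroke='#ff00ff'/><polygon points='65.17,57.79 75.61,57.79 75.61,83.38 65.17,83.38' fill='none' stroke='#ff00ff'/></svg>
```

; LightBurn 1.5.06
; GRBL device profile, absolute coords
G21
G90
G0 X6.90 Y203.95
M4 S291
G01 X93.29 Y203.95 F2725
G01 X93.29 Y193.95 F2725
G01 X6.90 Y193.95 F2725
G01 X6.90 Y203.95 F2725
M5
G0 X25.85 Y157.88
M4 S916
G01 X48.56 Y157.88 F1173
G01 X48.56 Y55.98 F1173
G01 X25.85 Y55.98 F1173
G01 X25.85 Y157.88 F1173
M5
G0 X65.17 Y151.11
M4 S916
G01 X75.61 Y151.11 F1173
G01 X75.61 Y125.52 F1173
G01 X65.17 Y125.52 F1173
G01 X65.17 Y151.11 F1173
M5
G0 X0.00 Y0.00

Since the viewBox matches the mm dimensions, user units are millimetres directly. The only transform is the Y-flip y_m = 208.90 − y_svg.

Shape 1 is a rectangle drawn with `<rect>`. Its stroke #008000 means engrave at S291, F2725. After flipping Y the toolpath is (6.90,203.95) → (93.29,203.95) → (93.29,193.95) → (6.90,193.95) → (6.90,203.95), returning to the start.

Shape 2 is a rectangle drawn with `<polygon>`. Its stroke #ff00ff means cut at S916, F1173. After flipping Y the toolpath is (25.85,157.88) → (48.56,157.88) → (48.56,55.98) → (25.85,55.98) → (25.85,157.88), returning to the start.

Shape 3 is a rectangle drawn with `<polygon>`. Its stroke #ff00ff means cut at S916, F1173. After flipping Y the toolpath is (65.17,151.11) → (75.61,151.11) → (75.61,125.52) → (65.17,125.52) → (65.17,151.11), returning to the start.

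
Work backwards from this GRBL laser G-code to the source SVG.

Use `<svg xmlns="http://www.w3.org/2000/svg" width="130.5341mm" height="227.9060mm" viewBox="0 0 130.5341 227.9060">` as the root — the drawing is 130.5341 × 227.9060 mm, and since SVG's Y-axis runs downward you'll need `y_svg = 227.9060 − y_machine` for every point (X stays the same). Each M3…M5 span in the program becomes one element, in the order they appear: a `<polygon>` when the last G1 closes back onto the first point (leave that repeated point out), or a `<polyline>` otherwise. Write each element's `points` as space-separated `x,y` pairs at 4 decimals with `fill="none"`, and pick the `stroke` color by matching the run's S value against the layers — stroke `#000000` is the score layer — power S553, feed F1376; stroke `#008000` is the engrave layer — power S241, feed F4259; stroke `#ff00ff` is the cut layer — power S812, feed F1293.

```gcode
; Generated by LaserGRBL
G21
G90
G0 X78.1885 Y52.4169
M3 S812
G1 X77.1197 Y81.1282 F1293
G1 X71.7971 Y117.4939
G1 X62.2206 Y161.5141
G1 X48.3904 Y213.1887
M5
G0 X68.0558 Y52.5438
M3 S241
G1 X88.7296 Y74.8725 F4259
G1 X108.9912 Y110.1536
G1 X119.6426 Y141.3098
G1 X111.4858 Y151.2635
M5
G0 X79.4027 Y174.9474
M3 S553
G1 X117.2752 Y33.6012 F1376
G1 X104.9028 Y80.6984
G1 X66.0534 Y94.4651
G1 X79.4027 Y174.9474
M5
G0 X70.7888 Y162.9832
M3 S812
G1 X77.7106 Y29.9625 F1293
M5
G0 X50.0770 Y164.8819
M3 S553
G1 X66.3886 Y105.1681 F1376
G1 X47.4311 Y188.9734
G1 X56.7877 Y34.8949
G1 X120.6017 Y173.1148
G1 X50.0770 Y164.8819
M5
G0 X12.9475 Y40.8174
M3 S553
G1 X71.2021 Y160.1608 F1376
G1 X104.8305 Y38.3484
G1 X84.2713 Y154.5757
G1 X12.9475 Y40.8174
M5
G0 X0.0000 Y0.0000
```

<svg xmlns="http://www.w3.org/2000/svg" width="130.5341mm" height="227.9060mm" viewBox="0 0 130.5341 227.9060">
  <polyline points="78.1885,175.4891 77.1197,146.7778 71.7971,110.4121 62.2206,66.3919 48.3904,14.7173" fill="none" stroke="#ff00ff"/>
  <polyline points="68.0558,175.3622 88.7296,153.0335 108.9912,117.7524 119.6426,86.5962 111.4858,76.6425" fill="none" stroke="#008000"/>
  <polygon points="79.4027,52.9586 117.2752,194.3048 104.9028,147.2076 66.0534,133.4409" fill="none" stroke="#000000"/>
  <polyline points="70.7888,64.9228 77.7106,197.9435" fill="none" stroke="#ff00ff"/>
  <polygon points="50.0770,63.0241 66.3886,122.7379 47.4311,38.9326 56.7877,193.0111 120.6017,54.7912" fill="none" stroke="#000000"/>
  <polygon points="12.9475,187.0886 71.2021,67.7452 104.8305,189.5576 84.2713,73.3303" fill="none" stroke="#000000"/>
</svg>

y_svg = 227.9060 − y_m.

[1] S812→`#ff00ff` (cut); open run; points: 78.1885,175.4891 77.1197,146.7778 71.7971,110.4121 62.2206,66.3919 48.3904,14.7173

[2] S241→`#008000` (engrave); open run; points: 68.0558,175.3622 88.7296,153.0335 108.9912,117.7524 119.6426,86.5962 111.4858,76.6425

[3] S553→`#000000` (score); closed run; points: 79.4027,52.9586 117.2752,194.3048 104.9028,147.2076 66.0534,133.4409

[4] S812→`#ff00ff` (cut); open run; points: 70.7888,64.9228 77.7106,197.9435

[5] S553→`#000000` (score); closed run; points: 50.0770,63.0241 66.3886,122.7379 47.4311,38.9326 56.7877,193.0111 120.6017,54.7912

[6] S553→`#000000` (score); closed run; points: 12.9475,187.0886 71.2021,67.7452 104.8305,189.5576 84.2713,73.3303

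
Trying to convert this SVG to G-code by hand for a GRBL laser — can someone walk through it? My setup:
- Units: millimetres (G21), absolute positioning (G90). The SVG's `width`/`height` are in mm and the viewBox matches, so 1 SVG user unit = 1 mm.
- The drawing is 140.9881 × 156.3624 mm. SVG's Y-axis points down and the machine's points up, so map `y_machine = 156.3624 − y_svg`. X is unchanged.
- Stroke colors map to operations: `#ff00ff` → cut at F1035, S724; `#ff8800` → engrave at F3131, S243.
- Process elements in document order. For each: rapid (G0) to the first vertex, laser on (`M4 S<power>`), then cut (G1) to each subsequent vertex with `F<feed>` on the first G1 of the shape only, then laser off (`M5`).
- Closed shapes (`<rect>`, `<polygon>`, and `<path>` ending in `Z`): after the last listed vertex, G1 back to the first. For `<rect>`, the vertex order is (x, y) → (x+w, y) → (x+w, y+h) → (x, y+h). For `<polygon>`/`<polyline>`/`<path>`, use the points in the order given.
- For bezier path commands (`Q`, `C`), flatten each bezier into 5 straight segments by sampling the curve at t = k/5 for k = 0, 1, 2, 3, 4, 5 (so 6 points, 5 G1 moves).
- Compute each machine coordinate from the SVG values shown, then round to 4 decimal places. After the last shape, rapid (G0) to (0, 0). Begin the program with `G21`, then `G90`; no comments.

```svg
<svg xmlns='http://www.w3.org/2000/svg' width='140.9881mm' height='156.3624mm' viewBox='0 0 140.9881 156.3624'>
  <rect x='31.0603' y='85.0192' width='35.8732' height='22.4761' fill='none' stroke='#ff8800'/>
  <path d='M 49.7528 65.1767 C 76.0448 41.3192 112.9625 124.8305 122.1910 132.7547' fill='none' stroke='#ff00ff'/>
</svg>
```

G21
G90
G0 X31.0603 Y71.3432
M4 S243
G1 X66.9335 Y71.3432 F3131
G1 X66.9335 Y48.8671
G1 X31.0603 Y48.8671
G1 X31.0603 Y71.3432
M5
G0 X49.7528 Y91.1857
M4 S724
G1 X66.4966 Y94.0796 F1035
G1 X83.9514 Y79.9869
G1 X100.2781 Y57.6894
G1 X113.6377 Y35.9690
G1 X122.1910 Y23.6077
M5
G0 X0.0000 Y0.0000

1 u = 1 mm; y_m = 156.3624 − y.

[1] `<rect>` rectangle, #ff8800→engrave S243 F3131: (31.0603,71.3432) → (66.9335,71.3432) → (66.9335,48.8671) → (31.0603,48.8671) → (31.0603,71.3432) (closed)

[2] `<path>` cubic bezier, #ff00ff→cut S724 F1035: (49.7528,91.1857) → (66.4966,94.0796) → (83.9514,79.9869) → (100.2781,57.6894) → (113.6377,35.9690) → (122.1910,23.6077)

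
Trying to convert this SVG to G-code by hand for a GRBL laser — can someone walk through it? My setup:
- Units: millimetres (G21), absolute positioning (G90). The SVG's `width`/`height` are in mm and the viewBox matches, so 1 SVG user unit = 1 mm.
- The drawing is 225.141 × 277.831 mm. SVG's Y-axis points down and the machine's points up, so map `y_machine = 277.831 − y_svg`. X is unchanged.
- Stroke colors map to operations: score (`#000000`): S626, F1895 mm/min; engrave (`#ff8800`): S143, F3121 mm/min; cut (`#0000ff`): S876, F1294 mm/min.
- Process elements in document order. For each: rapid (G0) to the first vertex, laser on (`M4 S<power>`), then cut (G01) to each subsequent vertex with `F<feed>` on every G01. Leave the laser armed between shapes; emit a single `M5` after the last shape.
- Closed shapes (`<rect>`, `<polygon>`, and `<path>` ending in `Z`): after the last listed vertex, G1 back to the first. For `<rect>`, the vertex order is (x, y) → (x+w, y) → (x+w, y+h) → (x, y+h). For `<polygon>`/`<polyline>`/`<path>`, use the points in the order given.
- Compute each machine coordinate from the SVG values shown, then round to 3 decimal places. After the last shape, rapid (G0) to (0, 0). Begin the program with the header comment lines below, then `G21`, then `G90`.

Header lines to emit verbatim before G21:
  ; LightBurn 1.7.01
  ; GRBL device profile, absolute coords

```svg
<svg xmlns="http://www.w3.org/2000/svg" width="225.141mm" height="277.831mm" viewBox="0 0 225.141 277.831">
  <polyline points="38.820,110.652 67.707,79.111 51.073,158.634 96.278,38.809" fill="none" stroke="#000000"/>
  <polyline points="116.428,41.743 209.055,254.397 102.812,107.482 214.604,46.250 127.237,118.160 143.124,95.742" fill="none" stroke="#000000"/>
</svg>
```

viewBox `0 0 225.141 277.831` with mm width/height → 1 unit = 1 mm. Flip: y_m = 277.831 − y_svg.

**Shape 1** — `<polyline>` open polyline, stroke `#000000` → score (S626, F1895). Machine vertices: (38.820,167.179) → (67.707,198.720) → (51.073,119.197) → (96.278,239.022). Open path.

**Shape 2** — `<polyline>` open polyline, stroke `#000000` → score (S626, F1895). Machine vertices: (116.428,236.088) → (209.055,23.434) → (102.812,170.349) → (214.604,231.581) → (127.237,159.671) → (143.124,182.089). Open path.

; LightBurn 1.7.01
; GRBL device profile, absolute coords
G21
G90
G0 X38.820 Y167.179
M4 S626
G01 X67.707 Y198.720 F1895
G01 X51.073 Y119.197 F1895
G01 X96.278 Y239.022 F1895
G0 X116.428 Y236.088
M4 S626
G01 X209.055 Y23.434 F1895
G01 X102.812 Y170.349 F1895
G01 X214.604 Y231.581 F1895
G01 X127.237 Y159.671 F1895
G01 X143.124 Y182.089 F1895
M5
G0 X0.000 Y0.000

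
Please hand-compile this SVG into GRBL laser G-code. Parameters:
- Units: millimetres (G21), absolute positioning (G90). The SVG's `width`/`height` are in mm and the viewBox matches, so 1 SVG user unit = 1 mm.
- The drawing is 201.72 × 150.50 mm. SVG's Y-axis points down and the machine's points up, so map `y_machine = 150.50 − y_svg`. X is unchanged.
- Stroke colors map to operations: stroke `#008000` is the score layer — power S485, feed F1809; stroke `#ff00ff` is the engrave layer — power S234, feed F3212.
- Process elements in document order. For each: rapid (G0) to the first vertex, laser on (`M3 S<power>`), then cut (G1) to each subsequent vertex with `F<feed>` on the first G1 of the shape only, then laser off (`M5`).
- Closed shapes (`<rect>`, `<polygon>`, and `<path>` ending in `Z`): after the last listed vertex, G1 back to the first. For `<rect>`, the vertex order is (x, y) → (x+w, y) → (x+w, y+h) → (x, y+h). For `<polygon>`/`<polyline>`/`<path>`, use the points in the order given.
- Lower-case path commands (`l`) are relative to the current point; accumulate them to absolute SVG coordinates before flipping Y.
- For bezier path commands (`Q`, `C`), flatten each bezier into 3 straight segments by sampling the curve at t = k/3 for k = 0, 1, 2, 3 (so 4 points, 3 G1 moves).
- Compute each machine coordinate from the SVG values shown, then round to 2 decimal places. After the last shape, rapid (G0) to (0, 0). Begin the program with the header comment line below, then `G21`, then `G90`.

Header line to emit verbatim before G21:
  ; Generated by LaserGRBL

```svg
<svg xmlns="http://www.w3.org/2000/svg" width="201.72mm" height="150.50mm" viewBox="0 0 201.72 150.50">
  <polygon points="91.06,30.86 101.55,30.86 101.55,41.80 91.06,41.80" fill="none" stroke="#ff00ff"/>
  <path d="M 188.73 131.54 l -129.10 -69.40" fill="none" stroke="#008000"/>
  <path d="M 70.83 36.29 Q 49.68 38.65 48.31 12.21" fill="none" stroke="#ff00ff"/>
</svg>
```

; Generated by LaserGRBL
G21
G90
G0 X91.06 Y119.64
M3 S234
G1 X101.55 Y119.64 F3212
G1 X101.55 Y108.70
G1 X91.06 Y108.70
G1 X91.06 Y119.64
M5
G0 X188.73 Y18.96
M3 S485
G1 X59.63 Y88.36 F1809
M5
G0 X70.83 Y114.21
M3 S234
G1 X58.93 Y115.84 F3212
G1 X51.42 Y123.86
G1 X48.31 Y138.29
M5
G0 X0.00 Y0.00

1 u = 1 mm; y_m = 150.50 − y.

[1] `<polygon>` rectangle, #ff00ff→engrave S234 F3212: (91.06,119.64) → (101.55,119.64) → (101.55,108.70) → (91.06,108.70) → (91.06,119.64) (closed)

[2] `<path>` line segment, #008000→score S485 F1809: (188.73,18.96) → (59.63,88.36)

[3] `<path>` quadratic bezier, #ff00ff→engrave S234 F3212: (70.83,114.21) → (58.93,115.84) → (51.42,123.86) → (48.31,138.29)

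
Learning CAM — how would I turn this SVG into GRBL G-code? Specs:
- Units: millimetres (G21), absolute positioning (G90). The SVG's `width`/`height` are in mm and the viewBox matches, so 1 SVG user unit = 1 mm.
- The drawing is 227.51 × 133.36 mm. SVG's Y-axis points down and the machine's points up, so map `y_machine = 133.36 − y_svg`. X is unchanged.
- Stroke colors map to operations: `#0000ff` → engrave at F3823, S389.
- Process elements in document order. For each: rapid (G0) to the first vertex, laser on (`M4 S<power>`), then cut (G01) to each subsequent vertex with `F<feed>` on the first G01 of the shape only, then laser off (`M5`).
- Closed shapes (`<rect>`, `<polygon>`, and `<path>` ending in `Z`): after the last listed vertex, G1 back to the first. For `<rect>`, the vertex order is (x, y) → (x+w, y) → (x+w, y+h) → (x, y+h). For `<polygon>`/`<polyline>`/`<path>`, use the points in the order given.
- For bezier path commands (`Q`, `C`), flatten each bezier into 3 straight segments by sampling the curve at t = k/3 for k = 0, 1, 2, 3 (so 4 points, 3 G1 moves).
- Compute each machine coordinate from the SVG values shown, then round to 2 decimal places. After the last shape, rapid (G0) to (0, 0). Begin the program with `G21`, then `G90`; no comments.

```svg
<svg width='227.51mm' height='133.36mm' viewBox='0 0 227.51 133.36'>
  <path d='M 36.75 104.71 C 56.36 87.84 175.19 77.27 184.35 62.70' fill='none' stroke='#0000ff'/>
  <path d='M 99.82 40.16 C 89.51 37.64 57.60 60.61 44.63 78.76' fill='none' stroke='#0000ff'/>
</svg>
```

1 u = 1 mm; y_m = 133.36 − y.

[1] `<path>` cubic bezier, #0000ff→engrave S389 F3823: (36.75,28.65) → (81.70,43.80) → (146.37,57.04) → (184.35,70.66)

[2] `<path>` cubic bezier, #0000ff→engrave S389 F3823: (99.82,93.20) → (83.81,88.35) → (62.41,73.23) → (44.63,54.60)

G21
G90
G0 X36.75 Y28.65
M4 S389
G01 X81.70 Y43.80 F3823
G01 X146.37 Y57.04
G01 X184.35 Y70.66
M5
G0 X99.82 Y93.20
M4 S389
G01 X83.81 Y88.35 F3823
G01 X62.41 Y73.23
G01 X44.63 Y54.60
M5
G0 X0.00 Y0.00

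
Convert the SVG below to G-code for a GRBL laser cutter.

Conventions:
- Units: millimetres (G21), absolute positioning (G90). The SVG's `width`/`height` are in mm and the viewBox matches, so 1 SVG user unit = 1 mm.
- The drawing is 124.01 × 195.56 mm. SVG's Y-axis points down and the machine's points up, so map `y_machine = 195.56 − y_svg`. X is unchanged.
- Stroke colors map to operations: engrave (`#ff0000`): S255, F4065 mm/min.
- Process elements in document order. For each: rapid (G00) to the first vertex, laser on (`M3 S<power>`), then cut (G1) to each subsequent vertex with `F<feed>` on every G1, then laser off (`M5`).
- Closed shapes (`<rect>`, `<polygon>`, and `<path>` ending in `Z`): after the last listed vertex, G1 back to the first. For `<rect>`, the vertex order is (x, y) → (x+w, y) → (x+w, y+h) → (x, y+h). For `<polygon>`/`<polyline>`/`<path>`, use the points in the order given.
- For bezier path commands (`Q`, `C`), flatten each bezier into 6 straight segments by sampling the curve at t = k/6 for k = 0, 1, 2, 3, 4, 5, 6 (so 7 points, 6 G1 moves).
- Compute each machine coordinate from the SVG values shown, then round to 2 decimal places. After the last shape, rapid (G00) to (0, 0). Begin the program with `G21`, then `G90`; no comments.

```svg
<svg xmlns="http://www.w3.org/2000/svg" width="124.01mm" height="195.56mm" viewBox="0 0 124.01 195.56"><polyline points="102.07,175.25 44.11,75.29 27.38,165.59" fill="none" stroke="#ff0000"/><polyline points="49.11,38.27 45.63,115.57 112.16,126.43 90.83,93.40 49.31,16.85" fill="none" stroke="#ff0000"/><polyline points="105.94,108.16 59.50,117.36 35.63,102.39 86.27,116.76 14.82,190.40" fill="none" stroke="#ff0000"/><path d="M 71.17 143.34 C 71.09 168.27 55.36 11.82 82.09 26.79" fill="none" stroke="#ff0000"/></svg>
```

G21
G90
G00 X102.07 Y20.31
M3 S255
G1 X44.11 Y120.27 F4065
G1 X27.38 Y29.97 F4065
M5
G00 X49.11 Y157.29
M3 S255
G1 X45.63 Y79.99 F4065
G1 X112.16 Y69.13 F4065
G1 X90.83 Y102.16 F4065
G1 X49.31 Y178.71 F4065
M5
G00 X105.94 Y87.40
M3 S255
G1 X59.50 Y78.20 F4065
G1 X35.63 Y93.17 F4065
G1 X86.27 Y78.80 F4065
G1 X14.82 Y5.16 F4065
M5
G00 X71.17 Y52.22
M3 S255
G1 X70.09 Y53.24 F4065
G1 X68.03 Y74.68 F4065
G1 X66.58 Y106.76 F4065
G1 X67.36 Y139.67 F4065
G1 X71.99 Y163.60 F4065
G1 X82.09 Y168.77 F4065
M5
G00 X0.00 Y0.00

viewBox `0 0 124.01 195.56` with mm width/height → 1 unit = 1 mm. Flip: y_m = 195.56 − y_svg.

**Shape 1** — `<polyline>` open polyline, stroke `#ff0000` → engrave (S255, F4065). Machine vertices: (102.07,20.31) → (44.11,120.27) → (27.38,29.97). Open path.

**Shape 2** — `<polyline>` open polyline, stroke `#ff0000` → engrave (S255, F4065). Machine vertices: (49.11,157.29) → (45.63,79.99) → (112.16,69.13) → (90.83,102.16) → (49.31,178.71). Open path.

**Shape 3** — `<polyline>` open polyline, stroke `#ff0000` → engrave (S255, F4065). Machine vertices: (105.94,87.40) → (59.50,78.20) → (35.63,93.17) → (86.27,78.80) → (14.82,5.16). Open path.

**Shape 4** — `<path>` cubic bezier, stroke `#ff0000` → engrave (S255, F4065). Control points (SVG): P0=(71.17,143.34), P1=(71.09,168.27), P2=(55.36,11.82), P3=(82.09,26.79); sampled at t=k/6. Machine vertices: (71.17,52.22) → (70.09,53.24) → (68.03,74.68) → (66.58,106.76) → (67.36,139.67) → (71.99,163.60) → (82.09,168.77). Open path.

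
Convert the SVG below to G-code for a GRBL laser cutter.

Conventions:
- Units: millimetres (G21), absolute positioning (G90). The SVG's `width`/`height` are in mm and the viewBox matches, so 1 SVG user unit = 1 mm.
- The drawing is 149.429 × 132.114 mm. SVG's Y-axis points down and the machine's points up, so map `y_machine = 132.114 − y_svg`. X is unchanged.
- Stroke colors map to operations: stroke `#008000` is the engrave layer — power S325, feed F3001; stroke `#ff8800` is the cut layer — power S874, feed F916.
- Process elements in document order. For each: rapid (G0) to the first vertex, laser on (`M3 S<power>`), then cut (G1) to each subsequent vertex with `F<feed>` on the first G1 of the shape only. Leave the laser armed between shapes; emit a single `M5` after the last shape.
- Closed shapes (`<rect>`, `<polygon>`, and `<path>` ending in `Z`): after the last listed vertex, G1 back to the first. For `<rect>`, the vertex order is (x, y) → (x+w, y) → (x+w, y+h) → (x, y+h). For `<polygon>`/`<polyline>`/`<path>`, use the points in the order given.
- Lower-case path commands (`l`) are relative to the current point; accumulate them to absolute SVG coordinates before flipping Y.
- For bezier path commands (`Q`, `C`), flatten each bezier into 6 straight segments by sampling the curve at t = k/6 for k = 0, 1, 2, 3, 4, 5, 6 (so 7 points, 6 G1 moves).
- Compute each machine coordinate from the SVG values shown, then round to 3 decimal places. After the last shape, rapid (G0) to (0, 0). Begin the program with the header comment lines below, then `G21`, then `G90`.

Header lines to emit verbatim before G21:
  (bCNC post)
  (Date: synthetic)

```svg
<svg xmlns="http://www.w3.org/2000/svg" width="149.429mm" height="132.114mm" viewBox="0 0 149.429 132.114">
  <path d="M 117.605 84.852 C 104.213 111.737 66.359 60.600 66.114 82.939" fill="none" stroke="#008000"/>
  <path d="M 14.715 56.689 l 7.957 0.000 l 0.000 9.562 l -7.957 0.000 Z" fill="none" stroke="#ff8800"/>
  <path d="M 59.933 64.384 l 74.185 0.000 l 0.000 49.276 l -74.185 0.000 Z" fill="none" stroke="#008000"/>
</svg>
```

(bCNC post)
(Date: synthetic)
G21
G90
G0 X117.605 Y47.262
M3 S325
G1 X109.158 Y39.620 F3001
G1 X98.358 Y40.773
G1 X86.929 Y46.514
G1 X76.596 Y52.633
G1 X69.083 Y54.923
G1 X66.114 Y49.175
G0 X14.715 Y75.425
M3 S874
G1 X22.672 Y75.425 F916
G1 X22.672 Y65.863
G1 X14.715 Y65.863
G1 X14.715 Y75.425
G0 X59.933 Y67.730
M3 S325
G1 X134.118 Y67.730 F3001
G1 X134.118 Y18.454
G1 X59.933 Y18.454
G1 X59.933 Y67.730
M5
G0 X0.000 Y0.000

1 u = 1 mm; y_m = 132.114 − y.

[1] `<path>` cubic bezier, #008000→engrave S325 F3001: (117.605,47.262) → (109.158,39.620) → (98.358,40.773) → (86.929,46.514) → (76.596,52.633) → (69.083,54.923) → (66.114,49.175)

[2] `<path>` rectangle, #ff8800→cut S874 F916: (14.715,75.425) → (22.672,75.425) → (22.672,65.863) → (14.715,65.863) → (14.715,75.425) (closed)

[3] `<path>` rectangle, #008000→engrave S325 F3001: (59.933,67.730) → (134.118,67.730) → (134.118,18.454) → (59.933,18.454) → (59.933,67.730) (closed)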